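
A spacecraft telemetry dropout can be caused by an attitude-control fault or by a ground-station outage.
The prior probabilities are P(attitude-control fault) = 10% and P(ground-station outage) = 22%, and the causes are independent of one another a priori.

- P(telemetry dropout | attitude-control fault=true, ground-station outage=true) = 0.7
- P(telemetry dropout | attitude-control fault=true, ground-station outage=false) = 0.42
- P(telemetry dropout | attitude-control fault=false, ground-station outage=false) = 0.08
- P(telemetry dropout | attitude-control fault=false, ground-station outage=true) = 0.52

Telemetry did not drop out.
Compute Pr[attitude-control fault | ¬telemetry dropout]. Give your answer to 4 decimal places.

Sum P(¬telemetry dropout|·) weighted by the priors over the 4 (attitude-control fault, ground-station outage) configurations:
  P(¬telemetry dropout) = 0.92×0.9×0.78 + 0.48×0.9×0.22 + 0.58×0.1×0.78 + 0.3×0.1×0.22
        = 0.645840 + 0.095040 + 0.045240 + 0.006600 = 0.792720
The terms with attitude-control fault present sum to 0.051840, so
  P(attitude-control fault | ¬telemetry dropout) = 0.051840 / 0.792720 ≈ 0.0654

Pr[attitude-control fault | ¬telemetry dropout] ≈ 0.0654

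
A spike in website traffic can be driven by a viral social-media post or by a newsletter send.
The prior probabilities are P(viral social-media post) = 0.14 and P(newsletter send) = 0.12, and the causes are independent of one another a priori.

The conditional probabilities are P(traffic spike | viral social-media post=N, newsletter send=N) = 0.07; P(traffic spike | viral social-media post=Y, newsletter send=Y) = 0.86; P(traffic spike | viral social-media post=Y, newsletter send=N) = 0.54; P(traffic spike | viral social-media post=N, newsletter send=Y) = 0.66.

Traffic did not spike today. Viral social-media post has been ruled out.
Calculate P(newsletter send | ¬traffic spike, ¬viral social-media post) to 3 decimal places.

P(¬traffic spike | ¬viral social-media post) = 0.93×0.88 + 0.34×0.12 = 0.818400 + 0.040800 = 0.859200
The newsletter send-present share is 0.34×0.12 = 0.040800.
Hence the posterior is 0.040800/0.859200 ≈ 0.047.

P(newsletter send | ¬traffic spike, ¬viral social-media post) ≈ 0.047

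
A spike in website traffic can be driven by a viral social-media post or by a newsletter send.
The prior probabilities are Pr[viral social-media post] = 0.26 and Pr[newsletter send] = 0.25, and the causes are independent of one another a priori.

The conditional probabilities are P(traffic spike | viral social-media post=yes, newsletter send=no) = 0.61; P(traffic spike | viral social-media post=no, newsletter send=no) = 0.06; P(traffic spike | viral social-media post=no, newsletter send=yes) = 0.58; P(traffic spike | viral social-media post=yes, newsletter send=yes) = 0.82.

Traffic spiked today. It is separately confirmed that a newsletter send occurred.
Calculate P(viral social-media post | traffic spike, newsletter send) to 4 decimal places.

P(traffic spike | newsletter send) = 0.58×0.74 + 0.82×0.26 = 0.429200 + 0.213200 = 0.642400
Restricting to configurations with viral social-media post present: 0.82×0.26 = 0.213200.
So P(viral social-media post | traffic spike, newsletter send) = 0.213200/0.642400 ≈ 0.3319.

P(viral social-media post | traffic spike, newsletter send) ≈ 0.3319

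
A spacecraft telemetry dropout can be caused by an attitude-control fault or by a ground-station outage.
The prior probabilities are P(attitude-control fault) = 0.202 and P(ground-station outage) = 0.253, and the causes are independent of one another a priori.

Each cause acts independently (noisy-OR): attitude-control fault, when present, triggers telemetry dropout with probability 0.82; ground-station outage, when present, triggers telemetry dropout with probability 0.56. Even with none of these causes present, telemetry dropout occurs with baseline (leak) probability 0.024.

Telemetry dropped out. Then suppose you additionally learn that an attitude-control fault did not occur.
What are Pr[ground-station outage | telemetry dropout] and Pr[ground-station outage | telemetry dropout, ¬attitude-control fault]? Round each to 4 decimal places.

Pr[ground-station outage | telemetry dropout] ≈ 0.5393; Pr[ground-station outage | telemetry dropout, ¬attitude-control fault] ≈ 0.8895

Under noisy-OR, P(telemetry dropout | causes) = 1 − (1−0.024)·∏(1−qᵢ) over the active causes.
For the numerator, keep only ground-station outage=true terms: 0.115193 + 0.047156 = 0.162349
Normalizer over all consistent configurations: 0.024*0.798*0.747 + 0.57056*0.798*0.253 + 0.82432*0.202*0.747 + 0.922701*0.202*0.253 = 0.301041
P(ground-station outage | telemetry dropout) = 0.162349/0.301041 ≈ 0.5393

Now condition on the additional information:
Enumerate both values of ground-station outage and weight by the priors:
  P(telemetry dropout | ¬attitude-control fault) = 0.024·0.747 + 0.57056·0.253
        = 0.017928 + 0.144352 = 0.162280
Configurations with ground-station outage contribute 0.144352, so
  P(ground-station outage | telemetry dropout, ¬attitude-control fault) = 0.144352 / 0.162280 ≈ 0.8895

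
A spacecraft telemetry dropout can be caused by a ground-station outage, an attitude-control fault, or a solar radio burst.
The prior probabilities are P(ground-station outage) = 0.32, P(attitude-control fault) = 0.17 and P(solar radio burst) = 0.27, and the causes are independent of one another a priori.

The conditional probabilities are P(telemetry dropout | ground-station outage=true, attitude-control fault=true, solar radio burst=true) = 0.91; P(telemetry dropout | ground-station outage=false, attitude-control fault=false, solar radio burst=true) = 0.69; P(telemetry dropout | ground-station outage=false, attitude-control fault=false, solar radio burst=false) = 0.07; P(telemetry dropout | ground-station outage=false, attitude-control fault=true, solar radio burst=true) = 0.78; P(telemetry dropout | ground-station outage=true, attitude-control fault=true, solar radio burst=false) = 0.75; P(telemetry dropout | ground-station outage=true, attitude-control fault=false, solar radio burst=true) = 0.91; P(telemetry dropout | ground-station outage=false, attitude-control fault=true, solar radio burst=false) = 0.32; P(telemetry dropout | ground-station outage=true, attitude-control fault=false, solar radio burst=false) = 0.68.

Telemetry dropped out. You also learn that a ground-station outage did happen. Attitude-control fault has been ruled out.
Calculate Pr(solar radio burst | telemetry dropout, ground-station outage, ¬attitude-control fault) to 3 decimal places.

Pr(solar radio burst | telemetry dropout, ground-station outage, ¬attitude-control fault) ≈ 0.331

Weight on solar radio burst=true, given the evidence: 0.91·0.27 = 0.245700
Denominator P(telemetry dropout | ground-station outage, ¬attitude-control fault): 0.68·0.73 + 0.91·0.27 = 0.742100
Posterior = 0.245700 / 0.742100 ≈ 0.331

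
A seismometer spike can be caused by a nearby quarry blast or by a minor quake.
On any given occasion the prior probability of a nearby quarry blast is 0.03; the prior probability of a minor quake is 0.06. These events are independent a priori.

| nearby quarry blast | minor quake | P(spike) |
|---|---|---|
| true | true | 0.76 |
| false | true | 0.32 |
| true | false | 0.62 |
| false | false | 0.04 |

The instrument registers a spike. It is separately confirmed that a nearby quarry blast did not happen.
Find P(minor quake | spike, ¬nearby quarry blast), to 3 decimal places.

P(spike | ¬nearby quarry blast) = 0.04·0.94 + 0.32·0.06 = 0.037600 + 0.019200 = 0.056800
Restricting to configurations with minor quake present: 0.32·0.06 = 0.019200.
P(minor quake | spike, ¬nearby quarry blast) = 0.019200 / 0.056800 ≈ 0.338

P(minor quake | spike, ¬nearby quarry blast) ≈ 0.338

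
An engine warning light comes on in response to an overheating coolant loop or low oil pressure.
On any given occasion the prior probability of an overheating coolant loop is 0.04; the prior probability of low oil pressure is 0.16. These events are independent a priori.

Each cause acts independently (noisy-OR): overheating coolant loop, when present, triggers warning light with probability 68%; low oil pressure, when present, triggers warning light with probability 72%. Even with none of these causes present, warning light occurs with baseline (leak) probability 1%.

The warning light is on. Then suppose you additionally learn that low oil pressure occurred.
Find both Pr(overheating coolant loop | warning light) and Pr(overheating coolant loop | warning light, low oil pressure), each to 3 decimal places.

Pr(overheating coolant loop | warning light) ≈ 0.195; Pr(overheating coolant loop | warning light, low oil pressure) ≈ 0.050

Under noisy-OR, P(warning light | causes) = 1 − (1−0.01)·∏(1−qᵢ) over the active causes.
Sum P(warning light|·) weighted by the priors over the 4 (overheating coolant loop, low oil pressure) configurations:
  P(warning light) = 0.01×0.96×0.84 + 0.7228×0.96×0.16 + 0.6832×0.04×0.84 + 0.911296×0.04×0.16
        = 0.008064 + 0.111022 + 0.022956 + 0.005832 = 0.147874
Configurations with overheating coolant loop contribute 0.028788, so
  P(overheating coolant loop | warning light) = 0.028788 / 0.147874 ≈ 0.195

Now also conditioning on low oil pressure=true:
Enumerate both values of overheating coolant loop and weight by the priors:
  P(warning light | low oil pressure) = 0.7228*0.96 + 0.911296*0.04
        = 0.693888 + 0.036452 = 0.730340
Keeping only the overheating coolant loop-present terms gives 0.036452, so
  P(overheating coolant loop | warning light, low oil pressure) = 0.036452 / 0.730340 ≈ 0.050
This is intercausal reasoning (explaining away): once low oil pressure accounts for the warning light, overheating coolant loop becomes less likely.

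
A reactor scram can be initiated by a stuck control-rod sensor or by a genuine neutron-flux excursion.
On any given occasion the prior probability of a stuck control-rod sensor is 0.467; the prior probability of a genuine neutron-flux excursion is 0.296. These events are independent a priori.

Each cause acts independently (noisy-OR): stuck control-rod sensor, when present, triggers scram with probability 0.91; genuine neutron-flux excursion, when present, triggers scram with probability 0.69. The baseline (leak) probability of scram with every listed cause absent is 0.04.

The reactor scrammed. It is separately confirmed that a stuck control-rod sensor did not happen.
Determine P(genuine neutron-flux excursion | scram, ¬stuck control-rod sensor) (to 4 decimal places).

P(genuine neutron-flux excursion | scram, ¬stuck control-rod sensor) ≈ 0.8807

Under noisy-OR, P(scram | causes) = 1 − (1−0.04)·∏(1−qᵢ) over the active causes.
P(scram | ¬stuck control-rod sensor) = 0.04*0.704 + 0.7024*0.296 = 0.028160 + 0.207910 = 0.236070
Restricting to configurations with genuine neutron-flux excursion present: 0.7024*0.296 = 0.207910.
P(genuine neutron-flux excursion | scram, ¬stuck control-rod sensor) = 0.207910 / 0.236070 ≈ 0.8807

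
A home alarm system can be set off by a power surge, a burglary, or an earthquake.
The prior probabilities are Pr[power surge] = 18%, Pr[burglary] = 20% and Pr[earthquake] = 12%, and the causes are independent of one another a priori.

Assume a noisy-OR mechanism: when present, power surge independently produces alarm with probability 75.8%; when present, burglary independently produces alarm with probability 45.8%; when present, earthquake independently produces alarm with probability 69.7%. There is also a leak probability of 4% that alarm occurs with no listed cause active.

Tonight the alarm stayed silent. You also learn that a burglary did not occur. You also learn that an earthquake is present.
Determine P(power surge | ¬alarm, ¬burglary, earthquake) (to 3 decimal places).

Under noisy-OR, P(alarm | causes) = 1 − (1−0.04)·∏(1−qᵢ) over the active causes.
For the numerator, keep only power surge=true terms: 0.070393·0.18 = 0.012671
The normalizing constant is 0.29088·0.82 + 0.070393·0.18 = 0.251193
P(power surge | ¬alarm, ¬burglary, earthquake) = 0.012671/0.251193 ≈ 0.050

P(power surge | ¬alarm, ¬burglary, earthquake) ≈ 0.050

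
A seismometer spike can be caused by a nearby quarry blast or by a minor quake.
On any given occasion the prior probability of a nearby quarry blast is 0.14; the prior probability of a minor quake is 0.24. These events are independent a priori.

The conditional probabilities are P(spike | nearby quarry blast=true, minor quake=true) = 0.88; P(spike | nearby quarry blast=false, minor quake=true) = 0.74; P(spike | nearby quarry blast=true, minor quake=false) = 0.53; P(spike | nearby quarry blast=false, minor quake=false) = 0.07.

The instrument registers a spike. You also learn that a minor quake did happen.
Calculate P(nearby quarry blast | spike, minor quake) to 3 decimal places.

Enumerate both values of nearby quarry blast and weight by the priors:
  P(spike | minor quake) = 0.74*0.86 + 0.88*0.14
        = 0.636400 + 0.123200 = 0.759600
The terms with nearby quarry blast present sum to 0.123200, so
  P(nearby quarry blast | spike, minor quake) = 0.123200 / 0.759600 ≈ 0.162

P(nearby quarry blast | spike, minor quake) ≈ 0.162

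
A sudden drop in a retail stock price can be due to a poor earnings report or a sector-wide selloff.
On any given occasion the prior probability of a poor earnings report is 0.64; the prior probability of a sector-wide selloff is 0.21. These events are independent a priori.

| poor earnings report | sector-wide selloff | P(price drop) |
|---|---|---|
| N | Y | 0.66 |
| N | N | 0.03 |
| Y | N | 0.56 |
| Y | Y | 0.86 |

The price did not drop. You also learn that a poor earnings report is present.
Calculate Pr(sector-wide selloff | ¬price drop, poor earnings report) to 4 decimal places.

P(¬price drop | poor earnings report) = 0.44×0.79 + 0.14×0.21 = 0.347600 + 0.029400 = 0.377000
Of this, 0.029400 comes from 0.14×0.21 (the sector-wide selloff=true cases).
Hence the posterior is 0.029400/0.377000 ≈ 0.0780.

Pr(sector-wide selloff | ¬price drop, poor earnings report) ≈ 0.0780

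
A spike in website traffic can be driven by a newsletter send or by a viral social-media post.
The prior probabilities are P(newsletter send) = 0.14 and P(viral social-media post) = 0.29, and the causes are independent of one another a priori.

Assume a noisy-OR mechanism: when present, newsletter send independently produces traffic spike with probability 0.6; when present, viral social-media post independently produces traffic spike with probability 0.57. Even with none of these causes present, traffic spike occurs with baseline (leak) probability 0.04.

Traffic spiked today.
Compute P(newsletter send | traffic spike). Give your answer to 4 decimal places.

P(newsletter send | traffic spike) ≈ 0.3576

Under noisy-OR, P(traffic spike | causes) = 1 − (1−0.04)·∏(1−qᵢ) over the active causes.
Weight on newsletter send=true, given the evidence: 0.061230 + 0.033896 = 0.095126
The normalizing constant is 0.04×0.86×0.71 + 0.5872×0.86×0.29 + 0.616×0.14×0.71 + 0.83488×0.14×0.29 = 0.265998
P(newsletter send | traffic spike) = 0.095126/0.265998 ≈ 0.3576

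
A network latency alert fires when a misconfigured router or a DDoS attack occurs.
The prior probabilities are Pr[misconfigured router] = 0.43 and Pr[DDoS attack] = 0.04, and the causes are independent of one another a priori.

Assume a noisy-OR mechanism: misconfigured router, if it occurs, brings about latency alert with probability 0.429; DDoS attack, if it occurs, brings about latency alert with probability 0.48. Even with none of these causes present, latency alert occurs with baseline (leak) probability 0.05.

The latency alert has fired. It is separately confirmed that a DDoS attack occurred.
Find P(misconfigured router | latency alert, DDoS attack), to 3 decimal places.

Under noisy-OR, P(latency alert | causes) = 1 − (1−0.05)·∏(1−qᵢ) over the active causes.
For the numerator, keep only misconfigured router=true terms: 0.717926·0.43 = 0.308708
Normalizer over all consistent configurations: 0.506·0.57 + 0.717926·0.43 = 0.597128
P(misconfigured router | latency alert, DDoS attack) = 0.308708/0.597128 ≈ 0.517

P(misconfigured router | latency alert, DDoS attack) ≈ 0.517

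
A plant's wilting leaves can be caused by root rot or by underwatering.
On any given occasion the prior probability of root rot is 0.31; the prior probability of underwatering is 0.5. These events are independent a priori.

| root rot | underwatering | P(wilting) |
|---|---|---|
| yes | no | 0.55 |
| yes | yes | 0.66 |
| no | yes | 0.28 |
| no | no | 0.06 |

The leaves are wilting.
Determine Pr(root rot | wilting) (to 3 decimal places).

P(wilting) = 0.06·0.69·0.5 + 0.28·0.69·0.5 + 0.55·0.31·0.5 + 0.66·0.31·0.5 = 0.020700 + 0.096600 + 0.085250 + 0.102300 = 0.304850
Restricting to configurations with root rot present: 0.085250 + 0.102300 = 0.187550.
P(root rot | wilting) = 0.187550 / 0.304850 ≈ 0.615

Pr(root rot | wilting) ≈ 0.615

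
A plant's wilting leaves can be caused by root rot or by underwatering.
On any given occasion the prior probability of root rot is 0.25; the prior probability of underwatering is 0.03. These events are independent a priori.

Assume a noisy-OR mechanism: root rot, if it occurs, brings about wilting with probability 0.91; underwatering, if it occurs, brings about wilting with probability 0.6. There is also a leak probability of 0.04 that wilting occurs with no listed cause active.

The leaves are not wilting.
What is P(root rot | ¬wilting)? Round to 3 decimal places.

Under noisy-OR, P(wilting | causes) = 1 − (1−0.04)·∏(1−qᵢ) over the active causes.
Sum P(¬wilting|·) weighted by the priors over the 4 (root rot, underwatering) configurations:
  P(¬wilting) = 0.96×0.75×0.97 + 0.384×0.75×0.03 + 0.0864×0.25×0.97 + 0.03456×0.25×0.03
        = 0.698400 + 0.008640 + 0.020952 + 0.000259 = 0.728251
The terms with root rot present sum to 0.021211, so
  P(root rot | ¬wilting) = 0.021211 / 0.728251 ≈ 0.029

P(root rot | ¬wilting) ≈ 0.029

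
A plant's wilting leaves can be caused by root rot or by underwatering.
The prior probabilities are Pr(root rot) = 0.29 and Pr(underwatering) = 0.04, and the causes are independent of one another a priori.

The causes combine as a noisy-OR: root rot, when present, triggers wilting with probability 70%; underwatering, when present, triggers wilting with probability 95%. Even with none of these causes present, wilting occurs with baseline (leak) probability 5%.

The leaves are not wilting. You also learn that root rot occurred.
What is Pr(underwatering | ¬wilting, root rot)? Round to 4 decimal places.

Pr(underwatering | ¬wilting, root rot) ≈ 0.0021

Under noisy-OR, P(wilting | causes) = 1 − (1−0.05)·∏(1−qᵢ) over the active causes.
Sum P(¬wilting|·) weighted by the priors over both values of underwatering:
  P(¬wilting | root rot) = 0.285·0.96 + 0.01425·0.04
        = 0.273600 + 0.000570 = 0.274170
Keeping only the underwatering-present terms gives 0.000570, so
  P(underwatering | ¬wilting, root rot) = 0.000570 / 0.274170 ≈ 0.0021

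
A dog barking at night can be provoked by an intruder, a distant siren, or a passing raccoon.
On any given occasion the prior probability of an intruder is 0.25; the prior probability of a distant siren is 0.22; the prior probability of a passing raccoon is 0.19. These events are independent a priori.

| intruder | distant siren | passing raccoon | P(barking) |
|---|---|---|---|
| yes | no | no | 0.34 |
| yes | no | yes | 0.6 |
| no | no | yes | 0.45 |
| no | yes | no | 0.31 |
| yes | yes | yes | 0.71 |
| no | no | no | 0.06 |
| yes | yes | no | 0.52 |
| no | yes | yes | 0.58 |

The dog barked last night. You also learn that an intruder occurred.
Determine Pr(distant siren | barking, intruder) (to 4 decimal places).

By total probability over the 4 (distant siren, passing raccoon) configurations:
  P(barking | intruder) = 0.34·0.78·0.81 + 0.6·0.78·0.19 + 0.52·0.22·0.81 + 0.71·0.22·0.19
        = 0.214812 + 0.088920 + 0.092664 + 0.029678 = 0.426074
Keeping only the distant siren-present terms gives 0.122342, so
  P(distant siren | barking, intruder) = 0.122342 / 0.426074 ≈ 0.2871

Pr(distant siren | barking, intruder) ≈ 0.2871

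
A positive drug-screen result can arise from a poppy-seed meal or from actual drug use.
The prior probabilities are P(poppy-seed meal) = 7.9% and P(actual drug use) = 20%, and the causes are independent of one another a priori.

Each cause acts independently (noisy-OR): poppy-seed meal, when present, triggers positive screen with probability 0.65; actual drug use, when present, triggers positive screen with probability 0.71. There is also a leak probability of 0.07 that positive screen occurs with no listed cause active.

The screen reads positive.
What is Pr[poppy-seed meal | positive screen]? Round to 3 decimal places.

Under noisy-OR, P(positive screen | causes) = 1 − (1−0.07)·∏(1−qᵢ) over the active causes.
Weight on poppy-seed meal=true, given the evidence: 0.042628 + 0.014309 = 0.056937
Normalizer over all consistent configurations: 0.07·0.921·0.8 + 0.7303·0.921·0.2 + 0.6745·0.079·0.8 + 0.905605·0.079·0.2 = 0.243034
Posterior = 0.056937 / 0.243034 ≈ 0.234

Pr[poppy-seed meal | positive screen] ≈ 0.234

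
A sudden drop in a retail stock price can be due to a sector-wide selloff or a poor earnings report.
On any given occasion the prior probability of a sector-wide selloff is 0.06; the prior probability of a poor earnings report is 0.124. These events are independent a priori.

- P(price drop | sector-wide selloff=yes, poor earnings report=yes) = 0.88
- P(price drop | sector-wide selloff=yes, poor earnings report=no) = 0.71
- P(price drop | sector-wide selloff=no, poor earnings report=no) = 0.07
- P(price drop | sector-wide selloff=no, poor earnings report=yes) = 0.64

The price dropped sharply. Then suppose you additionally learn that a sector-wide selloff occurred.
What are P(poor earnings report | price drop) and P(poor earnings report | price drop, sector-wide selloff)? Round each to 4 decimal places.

P(poor earnings report | price drop) ≈ 0.4608; P(poor earnings report | price drop, sector-wide selloff) ≈ 0.1493

Weight on poor earnings report=true, given the evidence: 0.074598 + 0.006547 = 0.081145
Denominator P(price drop): 0.07×0.94×0.876 + 0.64×0.94×0.124 + 0.71×0.06×0.876 + 0.88×0.06×0.124 = 0.176104
Posterior = 0.081145 / 0.176104 ≈ 0.4608

With the extra evidence:
Sum P(price drop|·) weighted by the priors over both values of poor earnings report:
  P(price drop | sector-wide selloff) = 0.71*0.876 + 0.88*0.124
        = 0.621960 + 0.109120 = 0.731080
Configurations with poor earnings report contribute 0.109120, so
  P(poor earnings report | price drop, sector-wide selloff) = 0.109120 / 0.731080 ≈ 0.1493
The drop from 0.4608 to 0.1493 is the explaining-away (discounting) effect.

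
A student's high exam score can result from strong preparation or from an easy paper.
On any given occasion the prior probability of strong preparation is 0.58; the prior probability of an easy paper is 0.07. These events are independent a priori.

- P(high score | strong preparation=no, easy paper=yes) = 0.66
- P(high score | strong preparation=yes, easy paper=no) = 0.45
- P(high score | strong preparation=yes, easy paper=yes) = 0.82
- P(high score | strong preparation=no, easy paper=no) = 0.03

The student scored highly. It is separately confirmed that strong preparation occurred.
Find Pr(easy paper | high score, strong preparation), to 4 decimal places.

By total probability over both values of easy paper:
  P(high score | strong preparation) = 0.45×0.93 + 0.82×0.07
        = 0.418500 + 0.057400 = 0.475900
Keeping only the easy paper-present terms gives 0.057400, so
  P(easy paper | high score, strong preparation) = 0.057400 / 0.475900 ≈ 0.1206

Pr(easy paper | high score, strong preparation) ≈ 0.1206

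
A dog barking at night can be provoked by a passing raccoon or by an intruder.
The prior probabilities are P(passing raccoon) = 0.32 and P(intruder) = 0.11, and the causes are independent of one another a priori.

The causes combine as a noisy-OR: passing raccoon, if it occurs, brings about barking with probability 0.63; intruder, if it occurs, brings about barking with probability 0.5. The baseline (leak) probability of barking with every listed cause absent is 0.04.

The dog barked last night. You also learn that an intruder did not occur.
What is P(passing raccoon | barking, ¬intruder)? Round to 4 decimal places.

P(passing raccoon | barking, ¬intruder) ≈ 0.8835

Under noisy-OR, P(barking | causes) = 1 − (1−0.04)·∏(1−qᵢ) over the active causes.
Numerator (weight on configurations with passing raccoon): 0.6448×0.32 = 0.206336
The normalizing constant is 0.04×0.68 + 0.6448×0.32 = 0.233536
P(passing raccoon | barking, ¬intruder) = 0.206336/0.233536 ≈ 0.8835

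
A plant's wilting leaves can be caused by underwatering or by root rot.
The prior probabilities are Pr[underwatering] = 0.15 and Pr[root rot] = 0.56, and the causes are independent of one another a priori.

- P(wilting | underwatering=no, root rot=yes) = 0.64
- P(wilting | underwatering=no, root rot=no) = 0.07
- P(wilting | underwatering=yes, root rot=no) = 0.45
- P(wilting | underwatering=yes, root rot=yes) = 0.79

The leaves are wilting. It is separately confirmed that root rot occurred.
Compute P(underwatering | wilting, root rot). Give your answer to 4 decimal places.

P(underwatering | wilting, root rot) ≈ 0.1789

P(wilting | root rot) = 0.64*0.85 + 0.79*0.15 = 0.544000 + 0.118500 = 0.662500
Of this, 0.118500 comes from 0.79*0.15 (the underwatering=true cases).
Hence the posterior is 0.118500/0.662500 ≈ 0.1789.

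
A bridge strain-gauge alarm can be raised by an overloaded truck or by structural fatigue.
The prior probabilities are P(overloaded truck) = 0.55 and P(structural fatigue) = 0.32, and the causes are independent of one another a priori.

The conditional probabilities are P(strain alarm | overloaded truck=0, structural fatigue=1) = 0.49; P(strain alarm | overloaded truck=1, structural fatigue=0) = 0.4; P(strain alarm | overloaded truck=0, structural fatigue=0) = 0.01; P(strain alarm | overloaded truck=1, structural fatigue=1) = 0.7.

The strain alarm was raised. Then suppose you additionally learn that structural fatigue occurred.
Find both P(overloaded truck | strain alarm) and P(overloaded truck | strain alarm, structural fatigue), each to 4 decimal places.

P(overloaded truck | strain alarm) ≈ 0.7875; P(overloaded truck | strain alarm, structural fatigue) ≈ 0.6358

Enumerate the 4 (overloaded truck, structural fatigue) configurations and weight by the priors:
  P(strain alarm) = 0.01*0.45*0.68 + 0.49*0.45*0.32 + 0.4*0.55*0.68 + 0.7*0.55*0.32
        = 0.003060 + 0.070560 + 0.149600 + 0.123200 = 0.346420
The terms with overloaded truck present sum to 0.272800, so
  P(overloaded truck | strain alarm) = 0.272800 / 0.346420 ≈ 0.7875

With the extra evidence:
By total probability over both values of overloaded truck:
  P(strain alarm | structural fatigue) = 0.49·0.45 + 0.7·0.55
        = 0.220500 + 0.385000 = 0.605500
Keeping only the overloaded truck-present terms gives 0.385000, so
  P(overloaded truck | strain alarm, structural fatigue) = 0.385000 / 0.605500 ≈ 0.6358
— structural fatigue explains away the evidence for overloaded truck.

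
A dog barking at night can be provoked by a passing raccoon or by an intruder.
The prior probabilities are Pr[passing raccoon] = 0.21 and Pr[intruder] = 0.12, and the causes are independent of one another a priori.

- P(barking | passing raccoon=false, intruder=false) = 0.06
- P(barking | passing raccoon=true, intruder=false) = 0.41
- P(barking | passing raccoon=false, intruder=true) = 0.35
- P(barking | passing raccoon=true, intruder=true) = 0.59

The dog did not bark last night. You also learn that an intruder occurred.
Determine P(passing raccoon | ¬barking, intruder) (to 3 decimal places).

P(passing raccoon | ¬barking, intruder) ≈ 0.144

P(¬barking | intruder) = 0.65·0.79 + 0.41·0.21 = 0.513500 + 0.086100 = 0.599600
The passing raccoon-present share is 0.41·0.21 = 0.086100.
So P(passing raccoon | ¬barking, intruder) = 0.086100/0.599600 ≈ 0.144.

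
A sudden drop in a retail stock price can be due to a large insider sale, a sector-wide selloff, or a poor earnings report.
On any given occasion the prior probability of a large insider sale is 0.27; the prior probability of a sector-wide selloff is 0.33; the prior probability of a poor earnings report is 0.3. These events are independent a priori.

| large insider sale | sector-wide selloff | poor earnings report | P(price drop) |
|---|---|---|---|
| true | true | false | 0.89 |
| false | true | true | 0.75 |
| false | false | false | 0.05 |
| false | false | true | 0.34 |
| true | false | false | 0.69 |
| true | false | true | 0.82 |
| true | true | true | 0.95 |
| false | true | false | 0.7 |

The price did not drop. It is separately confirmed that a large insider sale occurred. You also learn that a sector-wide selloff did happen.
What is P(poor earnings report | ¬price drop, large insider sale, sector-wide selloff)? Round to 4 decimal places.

P(poor earnings report | ¬price drop, large insider sale, sector-wide selloff) ≈ 0.1630

P(¬price drop | large insider sale, sector-wide selloff) = 0.11×0.7 + 0.05×0.3 = 0.077000 + 0.015000 = 0.092000
Restricting to configurations with poor earnings report present: 0.05×0.3 = 0.015000.
Hence the posterior is 0.015000/0.092000 ≈ 0.1630.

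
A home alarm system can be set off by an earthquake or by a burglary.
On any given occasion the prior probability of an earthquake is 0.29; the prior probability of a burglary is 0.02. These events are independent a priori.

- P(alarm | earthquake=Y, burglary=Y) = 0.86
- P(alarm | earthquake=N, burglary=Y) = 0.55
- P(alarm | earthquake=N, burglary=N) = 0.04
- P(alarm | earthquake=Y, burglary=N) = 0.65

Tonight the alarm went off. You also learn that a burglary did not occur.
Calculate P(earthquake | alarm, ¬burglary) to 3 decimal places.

Sum P(alarm|·) weighted by the priors over both values of earthquake:
  P(alarm | ¬burglary) = 0.04·0.71 + 0.65·0.29
        = 0.028400 + 0.188500 = 0.216900
Keeping only the earthquake-present terms gives 0.188500, so
  P(earthquake | alarm, ¬burglary) = 0.188500 / 0.216900 ≈ 0.869

P(earthquake | alarm, ¬burglary) ≈ 0.869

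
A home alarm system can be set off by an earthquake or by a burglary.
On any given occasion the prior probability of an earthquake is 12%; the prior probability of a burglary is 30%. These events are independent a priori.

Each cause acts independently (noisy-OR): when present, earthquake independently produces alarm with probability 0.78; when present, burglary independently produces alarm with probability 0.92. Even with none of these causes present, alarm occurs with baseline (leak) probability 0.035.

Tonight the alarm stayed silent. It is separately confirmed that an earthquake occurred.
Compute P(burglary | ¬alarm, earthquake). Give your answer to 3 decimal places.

P(burglary | ¬alarm, earthquake) ≈ 0.033

Under noisy-OR, P(alarm | causes) = 1 − (1−0.035)·∏(1−qᵢ) over the active causes.
By total probability over both values of burglary:
  P(¬alarm | earthquake) = 0.2123*0.7 + 0.016984*0.3
        = 0.148610 + 0.005095 = 0.153705
Keeping only the burglary-present terms gives 0.005095, so
  P(burglary | ¬alarm, earthquake) = 0.005095 / 0.153705 ≈ 0.033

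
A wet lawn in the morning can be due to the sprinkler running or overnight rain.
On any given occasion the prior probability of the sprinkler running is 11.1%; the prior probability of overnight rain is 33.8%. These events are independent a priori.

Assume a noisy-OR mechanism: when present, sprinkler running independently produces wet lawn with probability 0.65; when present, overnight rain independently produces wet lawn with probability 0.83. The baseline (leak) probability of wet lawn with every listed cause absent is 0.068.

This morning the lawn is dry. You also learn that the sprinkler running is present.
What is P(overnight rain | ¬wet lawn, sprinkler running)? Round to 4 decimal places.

P(overnight rain | ¬wet lawn, sprinkler running) ≈ 0.0799

Under noisy-OR, P(wet lawn | causes) = 1 − (1−0.068)·∏(1−qᵢ) over the active causes.
By total probability over both values of overnight rain:
  P(¬wet lawn | sprinkler running) = 0.3262*0.662 + 0.055454*0.338
        = 0.215944 + 0.018743 = 0.234687
Keeping only the overnight rain-present terms gives 0.018743, so
  P(overnight rain | ¬wet lawn, sprinkler running) = 0.018743 / 0.234687 ≈ 0.0799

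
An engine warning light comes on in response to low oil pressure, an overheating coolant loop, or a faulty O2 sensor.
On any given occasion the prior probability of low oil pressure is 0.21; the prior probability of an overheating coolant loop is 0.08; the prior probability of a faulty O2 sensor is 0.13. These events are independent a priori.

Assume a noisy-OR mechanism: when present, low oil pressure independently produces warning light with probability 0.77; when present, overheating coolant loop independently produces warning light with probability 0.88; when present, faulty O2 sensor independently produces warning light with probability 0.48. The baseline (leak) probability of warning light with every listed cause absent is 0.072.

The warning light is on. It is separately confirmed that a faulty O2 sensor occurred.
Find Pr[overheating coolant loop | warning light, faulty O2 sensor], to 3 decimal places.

Under noisy-OR, P(warning light | causes) = 1 − (1−0.072)·∏(1−qᵢ) over the active causes.
Weight on overheating coolant loop=true, given the evidence: 0.059540 + 0.016576 = 0.076116
The normalizing constant is 0.51744*0.79*0.92 + 0.942093*0.79*0.08 + 0.889011*0.21*0.92 + 0.986681*0.21*0.08 = 0.623948
P(overheating coolant loop | warning light, faulty O2 sensor) = 0.076116/0.623948 ≈ 0.122

Pr[overheating coolant loop | warning light, faulty O2 sensor] ≈ 0.122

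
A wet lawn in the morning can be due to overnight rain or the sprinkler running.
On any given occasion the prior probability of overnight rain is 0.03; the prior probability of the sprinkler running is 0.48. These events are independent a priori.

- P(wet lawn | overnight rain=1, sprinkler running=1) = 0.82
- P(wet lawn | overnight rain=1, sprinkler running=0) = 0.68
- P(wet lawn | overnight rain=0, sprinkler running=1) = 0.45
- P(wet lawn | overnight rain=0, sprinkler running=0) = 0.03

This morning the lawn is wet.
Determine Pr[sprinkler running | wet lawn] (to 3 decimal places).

Pr[sprinkler running | wet lawn] ≈ 0.896

By total probability over the 4 (overnight rain, sprinkler running) configurations:
  P(wet lawn) = 0.03×0.97×0.52 + 0.45×0.97×0.48 + 0.68×0.03×0.52 + 0.82×0.03×0.48
        = 0.015132 + 0.209520 + 0.010608 + 0.011808 = 0.247068
The terms with sprinkler running present sum to 0.221328, so
  P(sprinkler running | wet lawn) = 0.221328 / 0.247068 ≈ 0.896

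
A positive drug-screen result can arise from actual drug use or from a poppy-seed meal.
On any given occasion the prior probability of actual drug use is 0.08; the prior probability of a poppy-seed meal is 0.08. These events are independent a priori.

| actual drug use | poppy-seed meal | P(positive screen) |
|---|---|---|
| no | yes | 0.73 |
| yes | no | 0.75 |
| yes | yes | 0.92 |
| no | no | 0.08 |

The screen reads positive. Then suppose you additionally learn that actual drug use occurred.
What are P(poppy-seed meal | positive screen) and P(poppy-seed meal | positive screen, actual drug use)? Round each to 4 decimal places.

P(poppy-seed meal | positive screen) ≈ 0.3266; P(poppy-seed meal | positive screen, actual drug use) ≈ 0.0964

P(positive screen) = 0.08·0.92·0.92 + 0.73·0.92·0.08 + 0.75·0.08·0.92 + 0.92·0.08·0.08 = 0.067712 + 0.053728 + 0.055200 + 0.005888 = 0.182528
Restricting to configurations with poppy-seed meal present: 0.053728 + 0.005888 = 0.059616.
Hence the posterior is 0.059616/0.182528 ≈ 0.3266.

With the extra evidence:
P(positive screen | actual drug use) = 0.75×0.92 + 0.92×0.08 = 0.690000 + 0.073600 = 0.763600
The poppy-seed meal-present share is 0.92×0.08 = 0.073600.
Hence the posterior is 0.073600/0.763600 ≈ 0.0964.
Conditioning on actual drug use lowers the posterior on poppy-seed meal: the classic explaining-away effect in a common-effect structure.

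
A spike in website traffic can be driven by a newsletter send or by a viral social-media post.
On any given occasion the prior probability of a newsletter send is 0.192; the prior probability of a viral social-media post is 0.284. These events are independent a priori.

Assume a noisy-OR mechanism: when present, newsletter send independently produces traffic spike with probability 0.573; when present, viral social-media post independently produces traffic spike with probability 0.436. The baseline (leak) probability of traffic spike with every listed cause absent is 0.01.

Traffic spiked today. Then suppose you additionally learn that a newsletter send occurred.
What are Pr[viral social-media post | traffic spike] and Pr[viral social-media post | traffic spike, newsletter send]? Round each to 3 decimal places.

Pr[viral social-media post | traffic spike] ≈ 0.627; Pr[viral social-media post | traffic spike, newsletter send] ≈ 0.344

Under noisy-OR, P(traffic spike | causes) = 1 − (1−0.01)·∏(1−qᵢ) over the active causes.
Numerator (weight on configurations with viral social-media post): 0.101344 + 0.041527 = 0.142871
The normalizing constant is 0.01·0.808·0.716 + 0.44164·0.808·0.284 + 0.57727·0.192·0.716 + 0.76158·0.192·0.284 = 0.228014
P(viral social-media post | traffic spike) = 0.142871/0.228014 ≈ 0.627

Now also conditioning on newsletter send=true:
P(traffic spike | newsletter send) = 0.57727*0.716 + 0.76158*0.284 = 0.413325 + 0.216289 = 0.629614
The viral social-media post-present share is 0.76158*0.284 = 0.216289.
Hence the posterior is 0.216289/0.629614 ≈ 0.344.
Conditioning on newsletter send lowers the posterior on viral social-media post: the classic explaining-away effect in a common-effect structure.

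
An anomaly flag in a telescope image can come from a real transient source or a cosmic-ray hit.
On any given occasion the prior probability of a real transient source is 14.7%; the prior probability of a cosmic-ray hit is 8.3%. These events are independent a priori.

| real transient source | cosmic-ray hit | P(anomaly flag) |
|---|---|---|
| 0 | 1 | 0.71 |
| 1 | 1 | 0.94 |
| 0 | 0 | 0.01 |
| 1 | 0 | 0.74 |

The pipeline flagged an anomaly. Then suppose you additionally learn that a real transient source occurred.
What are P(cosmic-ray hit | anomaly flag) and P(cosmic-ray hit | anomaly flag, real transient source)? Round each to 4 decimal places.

Enumerate the 4 (real transient source, cosmic-ray hit) configurations and weight by the priors:
  P(anomaly flag) = 0.01×0.853×0.917 + 0.71×0.853×0.083 + 0.74×0.147×0.917 + 0.94×0.147×0.083
        = 0.007822 + 0.050267 + 0.099751 + 0.011469 = 0.169309
Configurations with cosmic-ray hit contribute 0.061736, so
  P(cosmic-ray hit | anomaly flag) = 0.061736 / 0.169309 ≈ 0.3646

Now also conditioning on real transient source=true:
Enumerate both values of cosmic-ray hit and weight by the priors:
  P(anomaly flag | real transient source) = 0.74×0.917 + 0.94×0.083
        = 0.678580 + 0.078020 = 0.756600
The terms with cosmic-ray hit present sum to 0.078020, so
  P(cosmic-ray hit | anomaly flag, real transient source) = 0.078020 / 0.756600 ≈ 0.1031
The drop from 0.3646 to 0.1031 is the explaining-away (discounting) effect.

P(cosmic-ray hit | anomaly flag) ≈ 0.3646; P(cosmic-ray hit | anomaly flag, real transient source) ≈ 0.1031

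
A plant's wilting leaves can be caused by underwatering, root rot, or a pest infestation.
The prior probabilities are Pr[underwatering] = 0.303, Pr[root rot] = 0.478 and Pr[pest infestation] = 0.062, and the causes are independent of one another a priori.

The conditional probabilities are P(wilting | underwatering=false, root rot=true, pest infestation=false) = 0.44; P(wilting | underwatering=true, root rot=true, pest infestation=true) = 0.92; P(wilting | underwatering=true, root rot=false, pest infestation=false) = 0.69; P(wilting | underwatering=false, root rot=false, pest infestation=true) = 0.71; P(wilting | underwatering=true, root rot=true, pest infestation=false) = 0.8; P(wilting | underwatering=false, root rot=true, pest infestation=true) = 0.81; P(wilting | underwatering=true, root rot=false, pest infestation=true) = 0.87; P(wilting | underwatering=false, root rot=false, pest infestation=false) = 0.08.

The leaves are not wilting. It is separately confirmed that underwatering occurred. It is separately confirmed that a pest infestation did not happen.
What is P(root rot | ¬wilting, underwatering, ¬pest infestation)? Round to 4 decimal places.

P(root rot | ¬wilting, underwatering, ¬pest infestation) ≈ 0.3714

By total probability over both values of root rot:
  P(¬wilting | underwatering, ¬pest infestation) = 0.31*0.522 + 0.2*0.478
        = 0.161820 + 0.095600 = 0.257420
Keeping only the root rot-present terms gives 0.095600, so
  P(root rot | ¬wilting, underwatering, ¬pest infestation) = 0.095600 / 0.257420 ≈ 0.3714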